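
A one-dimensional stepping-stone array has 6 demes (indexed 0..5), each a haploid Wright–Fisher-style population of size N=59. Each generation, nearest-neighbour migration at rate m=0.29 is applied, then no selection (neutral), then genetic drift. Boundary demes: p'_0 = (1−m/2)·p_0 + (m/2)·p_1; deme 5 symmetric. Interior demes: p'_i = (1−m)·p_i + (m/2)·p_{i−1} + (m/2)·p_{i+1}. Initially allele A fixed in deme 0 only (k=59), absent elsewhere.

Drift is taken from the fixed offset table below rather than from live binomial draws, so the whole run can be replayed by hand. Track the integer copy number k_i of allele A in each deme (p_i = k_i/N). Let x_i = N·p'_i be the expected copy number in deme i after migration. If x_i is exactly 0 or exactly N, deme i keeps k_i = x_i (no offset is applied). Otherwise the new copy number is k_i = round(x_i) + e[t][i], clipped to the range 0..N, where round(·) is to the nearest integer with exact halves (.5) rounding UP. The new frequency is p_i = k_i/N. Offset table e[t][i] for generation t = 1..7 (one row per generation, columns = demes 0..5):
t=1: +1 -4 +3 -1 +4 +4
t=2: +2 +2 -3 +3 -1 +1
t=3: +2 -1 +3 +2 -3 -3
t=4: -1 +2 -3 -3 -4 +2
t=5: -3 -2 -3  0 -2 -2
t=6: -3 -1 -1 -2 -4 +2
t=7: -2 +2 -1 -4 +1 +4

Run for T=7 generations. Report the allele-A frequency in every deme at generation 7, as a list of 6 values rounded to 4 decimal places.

t=0: k=[59 0 0 0 0 0]
t=1: x=[50.4450 8.5550 0.0000 0.0000 0.0000 0.0000] k=[51 5 0 0 0 0]
t=2: x=[44.3300 10.9450 0.7250 0.0000 0.0000 0.0000] k=[46 13 0 0 0 0]
t=3: x=[41.2150 15.9000 1.8850 0.0000 0.0000 0.0000] k=[43 15 5 0 0 0]
t=4: x=[38.9400 17.6100 5.7250 0.7250 0.0000 0.0000] k=[38 20 3 0 0 0]
t=5: x=[35.3900 20.1450 5.0300 0.4350 0.0000 0.0000] k=[32 18 2 0 0 0]
t=6: x=[29.9700 17.7100 4.0300 0.2900 0.0000 0.0000] k=[27 17 3 0 0 0]
t=7: x=[25.5500 16.4200 4.5950 0.4350 0.0000 0.0000] k=[24 18 4 0 0 0]

[0.4068, 0.3051, 0.0678, 0.0000, 0.0000, 0.0000]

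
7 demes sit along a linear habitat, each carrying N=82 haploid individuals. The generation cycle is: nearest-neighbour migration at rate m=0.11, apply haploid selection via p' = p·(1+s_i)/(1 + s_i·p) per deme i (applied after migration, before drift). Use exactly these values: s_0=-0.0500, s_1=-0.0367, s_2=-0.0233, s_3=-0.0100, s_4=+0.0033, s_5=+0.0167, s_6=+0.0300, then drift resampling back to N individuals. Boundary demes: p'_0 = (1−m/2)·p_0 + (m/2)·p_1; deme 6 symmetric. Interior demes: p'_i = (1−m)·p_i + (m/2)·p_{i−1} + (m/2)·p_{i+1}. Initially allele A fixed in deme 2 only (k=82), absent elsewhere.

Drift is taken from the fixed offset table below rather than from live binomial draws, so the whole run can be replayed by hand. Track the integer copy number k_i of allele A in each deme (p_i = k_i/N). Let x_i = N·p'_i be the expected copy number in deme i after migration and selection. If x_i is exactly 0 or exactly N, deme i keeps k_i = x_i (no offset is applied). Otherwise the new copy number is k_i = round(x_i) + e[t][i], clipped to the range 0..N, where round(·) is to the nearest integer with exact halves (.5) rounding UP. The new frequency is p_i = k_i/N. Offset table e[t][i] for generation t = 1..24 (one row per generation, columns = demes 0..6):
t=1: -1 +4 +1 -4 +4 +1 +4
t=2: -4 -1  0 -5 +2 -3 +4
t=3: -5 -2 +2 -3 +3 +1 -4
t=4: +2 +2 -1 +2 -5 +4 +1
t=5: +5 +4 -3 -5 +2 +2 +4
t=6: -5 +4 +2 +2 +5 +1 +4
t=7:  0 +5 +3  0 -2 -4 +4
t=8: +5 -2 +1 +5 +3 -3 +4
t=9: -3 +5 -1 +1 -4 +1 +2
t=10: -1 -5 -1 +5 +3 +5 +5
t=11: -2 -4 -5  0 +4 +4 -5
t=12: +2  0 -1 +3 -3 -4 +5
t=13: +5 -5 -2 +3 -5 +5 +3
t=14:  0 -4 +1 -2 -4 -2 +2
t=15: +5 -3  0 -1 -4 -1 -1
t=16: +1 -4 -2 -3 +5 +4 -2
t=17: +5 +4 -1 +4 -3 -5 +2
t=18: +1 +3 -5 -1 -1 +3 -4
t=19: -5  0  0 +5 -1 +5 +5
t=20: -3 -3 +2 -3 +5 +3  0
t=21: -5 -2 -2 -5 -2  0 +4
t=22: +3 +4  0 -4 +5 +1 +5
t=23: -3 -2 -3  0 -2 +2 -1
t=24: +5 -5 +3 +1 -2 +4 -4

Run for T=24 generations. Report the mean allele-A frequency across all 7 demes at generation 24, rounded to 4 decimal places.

0.1707

t=0: k=[0 0 82 0 0 0 0]
t=1: x=[0.0000 4.3533 72.7890 4.4674 0.0000 0.0000 0.0000] k=[0 8 74 0 0 0 0]
t=2: x=[0.4181 10.8336 65.9986 4.0313 0.0000 0.0000 0.0000] k=[0 10 66 0 0 0 0]
t=3: x=[0.5227 12.1382 58.9008 3.5953 0.0000 0.0000 0.0000] k=[0 10 61 1 0 0 0]
t=4: x=[0.5227 11.8703 54.4655 4.2047 0.0552 0.0000 0.0000] k=[3 14 53 6 0 0 0]
t=5: x=[3.4323 15.0745 47.8009 8.1807 0.3311 0.0000 0.0000] k=[8 19 45 3 2 0 0]
t=6: x=[8.2179 19.2684 40.7767 5.2058 1.9513 0.1118 0.0000] k=[3 23 43 7 7 1 0]
t=7: x=[3.9048 22.3863 39.4372 8.8999 6.6902 1.2960 0.0566] k=[4 27 42 9 5 0 4]
t=8: x=[5.0179 25.8930 38.8777 10.5026 4.9603 0.5032 3.8880] k=[10 24 40 16 8 0 8]
t=9: x=[10.2991 23.4785 37.3201 16.7457 8.0238 0.8945 7.7653] k=[7 28 36 18 4 2 10]
t=10: x=[7.7860 26.6086 34.0995 18.0780 4.6745 2.5912 9.8125] k=[7 22 33 23 8 8 15]
t=11: x=[7.4694 21.1872 31.3870 22.5603 8.8510 8.5105 14.9734] k=[5 17 26 23 13 13 10]
t=12: x=[5.3956 16.3403 24.9291 22.4508 13.5873 13.0153 10.4312] k=[7 16 24 25 11 9 15]
t=13: x=[7.1529 15.4702 23.2206 24.0040 11.6930 9.5792 15.0294] k=[12 10 21 27 7 15 18]
t=14: x=[11.3780 10.3715 20.3620 25.3935 8.5652 14.9261 18.2510] k=[11 6 21 23 5 13 20]
t=15: x=[10.2558 6.8612 19.9272 21.7391 6.4496 13.1266 20.0595] k=[15 4 20 21 2 12 19]
t=16: x=[13.7963 5.2967 18.8308 19.7489 3.6063 12.0037 19.0438] k=[15 1 17 17 9 16 17]
t=17: x=[13.6368 2.5558 15.8169 16.4276 9.8535 15.8810 17.3458] k=[19 7 15 20 7 11 19]
t=18: x=[17.6200 7.8311 14.5507 18.8636 7.9586 11.3814 18.9879] k=[19 11 10 18 7 14 15]
t=19: x=[17.8338 11.0233 10.2811 16.8202 8.0138 13.8597 15.3096] k=[13 11 10 22 7 19 20]
t=20: x=[12.3425 10.7022 10.4973 20.3608 8.5101 18.6324 20.3945] k=[9 8 12 17 14 22 20]
t=21: x=[8.5444 8.0009 11.8146 16.4276 14.6446 21.7134 20.5620] k=[4 6 10 11 13 22 25]
t=22: x=[3.9143 5.9019 9.6328 10.9592 13.4219 21.9351 25.3497] k=[7 10 10 7 18 23 30]
t=23: x=[6.8366 9.5159 9.6328 7.6996 17.7157 23.3859 30.1765] k=[4 8 7 8 16 25 29]
t=24: x=[4.0193 7.4673 6.9584 8.3096 16.0976 25.0120 29.3345] k=[9 2 10 9 14 29 25]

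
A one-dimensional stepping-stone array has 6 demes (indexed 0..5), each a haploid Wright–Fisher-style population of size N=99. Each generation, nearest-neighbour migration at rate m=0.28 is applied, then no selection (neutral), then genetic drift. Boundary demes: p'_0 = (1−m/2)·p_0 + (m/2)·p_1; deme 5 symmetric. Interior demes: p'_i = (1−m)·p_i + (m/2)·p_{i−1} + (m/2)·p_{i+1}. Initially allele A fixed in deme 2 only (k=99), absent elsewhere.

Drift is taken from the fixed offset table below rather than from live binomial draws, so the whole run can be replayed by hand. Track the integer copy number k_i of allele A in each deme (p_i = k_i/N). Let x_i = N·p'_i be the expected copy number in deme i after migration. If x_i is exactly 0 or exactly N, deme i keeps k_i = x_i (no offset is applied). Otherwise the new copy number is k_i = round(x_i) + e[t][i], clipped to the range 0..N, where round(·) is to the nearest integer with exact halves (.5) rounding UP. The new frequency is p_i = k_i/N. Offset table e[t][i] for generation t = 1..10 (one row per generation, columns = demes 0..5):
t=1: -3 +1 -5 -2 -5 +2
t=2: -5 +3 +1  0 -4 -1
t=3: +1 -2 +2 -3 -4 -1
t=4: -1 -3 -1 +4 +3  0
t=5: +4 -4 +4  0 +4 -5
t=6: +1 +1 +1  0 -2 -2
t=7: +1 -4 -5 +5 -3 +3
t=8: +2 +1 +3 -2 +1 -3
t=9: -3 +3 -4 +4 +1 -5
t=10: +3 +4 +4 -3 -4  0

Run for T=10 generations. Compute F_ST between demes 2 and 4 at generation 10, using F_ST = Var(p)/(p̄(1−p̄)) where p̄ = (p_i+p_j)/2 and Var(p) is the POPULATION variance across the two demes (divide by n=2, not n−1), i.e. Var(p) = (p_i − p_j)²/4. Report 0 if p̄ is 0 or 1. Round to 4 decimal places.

0.0663

t=0: k=[0 0 99 0 0 0]
t=1: x=[0.0000 13.8600 71.2800 13.8600 0.0000 0.0000] k=[0 15 66 12 0 0]
t=2: x=[2.1000 20.0400 51.3000 17.8800 1.6800 0.0000] k=[0 23 52 18 0 0]
t=3: x=[3.2200 23.8400 43.1800 20.2400 2.5200 0.0000] k=[4 22 45 17 0 0]
t=4: x=[6.5200 22.7000 37.8600 18.5400 2.3800 0.0000] k=[6 20 37 23 5 0]
t=5: x=[7.9600 20.4200 32.6600 22.4400 6.8200 0.7000] k=[12 16 37 22 11 0]
t=6: x=[12.5600 18.3800 31.9600 22.5600 11.0000 1.5400] k=[14 19 33 23 9 0]
t=7: x=[14.7000 20.2600 29.6400 22.4400 9.7000 1.2600] k=[16 16 25 27 7 4]
t=8: x=[16.0000 17.2600 24.0200 23.9200 9.3800 4.4200] k=[18 18 27 22 10 1]
t=9: x=[18.0000 19.2600 25.0400 21.0200 10.4200 2.2600] k=[15 22 21 25 11 0]
t=10: x=[15.9800 20.8800 21.7000 22.4800 11.4200 1.5400] k=[19 25 26 19 7 2]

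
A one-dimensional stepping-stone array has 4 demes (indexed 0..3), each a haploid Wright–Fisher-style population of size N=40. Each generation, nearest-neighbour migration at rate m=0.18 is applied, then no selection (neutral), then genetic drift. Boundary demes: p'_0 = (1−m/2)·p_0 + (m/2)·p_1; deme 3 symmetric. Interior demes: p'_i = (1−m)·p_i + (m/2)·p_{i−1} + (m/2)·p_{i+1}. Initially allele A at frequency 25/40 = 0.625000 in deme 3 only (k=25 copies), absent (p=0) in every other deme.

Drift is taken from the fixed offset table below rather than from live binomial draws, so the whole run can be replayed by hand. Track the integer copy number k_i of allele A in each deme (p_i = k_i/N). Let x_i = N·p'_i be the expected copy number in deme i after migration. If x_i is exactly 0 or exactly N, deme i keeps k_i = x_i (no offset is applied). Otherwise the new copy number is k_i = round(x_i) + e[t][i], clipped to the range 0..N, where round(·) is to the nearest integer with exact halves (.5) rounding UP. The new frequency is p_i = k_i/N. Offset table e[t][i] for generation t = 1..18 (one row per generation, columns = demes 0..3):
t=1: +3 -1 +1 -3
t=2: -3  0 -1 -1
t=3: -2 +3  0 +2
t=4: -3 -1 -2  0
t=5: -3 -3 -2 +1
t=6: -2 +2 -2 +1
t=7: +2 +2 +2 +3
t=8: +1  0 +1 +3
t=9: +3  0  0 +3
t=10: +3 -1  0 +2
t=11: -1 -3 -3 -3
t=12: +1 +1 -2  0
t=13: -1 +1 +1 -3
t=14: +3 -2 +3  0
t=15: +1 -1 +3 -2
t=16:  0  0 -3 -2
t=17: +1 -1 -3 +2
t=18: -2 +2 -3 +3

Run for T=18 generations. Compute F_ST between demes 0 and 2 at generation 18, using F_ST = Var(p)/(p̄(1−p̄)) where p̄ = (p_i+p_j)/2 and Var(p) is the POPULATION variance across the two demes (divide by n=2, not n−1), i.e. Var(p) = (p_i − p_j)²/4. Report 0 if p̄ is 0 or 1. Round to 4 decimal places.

0.0196

t=0: k=[0 0 0 25]
t=1: x=[0.0000 0.0000 2.2500 22.7500] k=[0 0 3 20]
t=2: x=[0.0000 0.2700 4.2600 18.4700] k=[0 0 3 17]
t=3: x=[0.0000 0.2700 3.9900 15.7400] k=[0 3 4 18]
t=4: x=[0.2700 2.8200 5.1700 16.7400] k=[0 2 3 17]
t=5: x=[0.1800 1.9100 4.1700 15.7400] k=[0 0 2 17]
t=6: x=[0.0000 0.1800 3.1700 15.6500] k=[0 2 1 17]
t=7: x=[0.1800 1.7300 2.5300 15.5600] k=[2 4 5 19]
t=8: x=[2.1800 3.9100 6.1700 17.7400] k=[3 4 7 21]
t=9: x=[3.0900 4.1800 7.9900 19.7400] k=[6 4 8 23]
t=10: x=[5.8200 4.5400 8.9900 21.6500] k=[9 4 9 24]
t=11: x=[8.5500 4.9000 9.9000 22.6500] k=[8 2 7 20]
t=12: x=[7.4600 2.9900 7.7200 18.8300] k=[8 4 6 19]
t=13: x=[7.6400 4.5400 6.9900 17.8300] k=[7 6 8 15]
t=14: x=[6.9100 6.2700 8.4500 14.3700] k=[10 4 11 14]
t=15: x=[9.4600 5.1700 10.6400 13.7300] k=[10 4 14 12]
t=16: x=[9.4600 5.4400 12.9200 12.1800] k=[9 5 10 10]
t=17: x=[8.6400 5.8100 9.5500 10.0000] k=[10 5 7 12]
t=18: x=[9.5500 5.6300 7.2700 11.5500] k=[8 8 4 15]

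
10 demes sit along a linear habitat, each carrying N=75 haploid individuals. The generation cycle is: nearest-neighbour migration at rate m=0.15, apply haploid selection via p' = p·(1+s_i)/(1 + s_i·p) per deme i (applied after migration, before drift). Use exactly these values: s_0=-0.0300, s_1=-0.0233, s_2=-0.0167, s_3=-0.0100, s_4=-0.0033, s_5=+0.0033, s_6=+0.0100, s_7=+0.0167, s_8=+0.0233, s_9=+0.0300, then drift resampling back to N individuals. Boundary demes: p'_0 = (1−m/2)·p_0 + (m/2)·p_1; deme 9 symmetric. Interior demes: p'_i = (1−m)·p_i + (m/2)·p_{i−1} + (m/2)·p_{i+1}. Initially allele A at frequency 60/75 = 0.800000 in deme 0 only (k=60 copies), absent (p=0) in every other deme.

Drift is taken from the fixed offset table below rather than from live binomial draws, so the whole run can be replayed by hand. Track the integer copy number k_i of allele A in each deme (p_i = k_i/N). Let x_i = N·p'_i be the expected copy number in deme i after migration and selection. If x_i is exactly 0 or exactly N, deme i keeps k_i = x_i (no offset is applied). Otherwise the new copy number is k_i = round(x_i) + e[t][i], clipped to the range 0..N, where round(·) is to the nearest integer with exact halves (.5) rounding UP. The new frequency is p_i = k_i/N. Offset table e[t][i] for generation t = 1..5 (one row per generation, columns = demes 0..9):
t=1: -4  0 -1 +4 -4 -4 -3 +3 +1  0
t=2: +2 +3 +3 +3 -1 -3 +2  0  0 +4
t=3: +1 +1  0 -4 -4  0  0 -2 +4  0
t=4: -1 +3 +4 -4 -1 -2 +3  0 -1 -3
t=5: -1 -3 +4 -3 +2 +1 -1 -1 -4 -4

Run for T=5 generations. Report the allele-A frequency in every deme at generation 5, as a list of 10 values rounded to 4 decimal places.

t=0: k=[60 0 0 0 0 0 0 0 0 0]
t=1: x=[55.0573 4.4013 0.0000 0.0000 0.0000 0.0000 0.0000 0.0000 0.0000 0.0000] k=[51 4 0 0 0 0 0 0 0 0]
t=2: x=[46.9422 7.0725 0.2950 0.0000 0.0000 0.0000 0.0000 0.0000 0.0000 0.0000] k=[49 10 3 0 0 0 0 0 0 0]
t=3: x=[45.5319 12.1579 3.2473 0.2228 0.0000 0.0000 0.0000 0.0000 0.0000 0.0000] k=[47 13 3 0 0 0 0 0 0 0]
t=4: x=[43.8970 14.5219 3.4689 0.2228 0.0000 0.0000 0.0000 0.0000 0.0000 0.0000] k=[43 18 7 0 0 0 0 0 0 0]
t=5: x=[40.5584 18.7169 7.1898 0.5198 0.0000 0.0000 0.0000 0.0000 0.0000 0.0000] k=[40 16 11 0 0 0 0 0 0 0]

[0.5333, 0.2133, 0.1467, 0.0000, 0.0000, 0.0000, 0.0000, 0.0000, 0.0000, 0.0000]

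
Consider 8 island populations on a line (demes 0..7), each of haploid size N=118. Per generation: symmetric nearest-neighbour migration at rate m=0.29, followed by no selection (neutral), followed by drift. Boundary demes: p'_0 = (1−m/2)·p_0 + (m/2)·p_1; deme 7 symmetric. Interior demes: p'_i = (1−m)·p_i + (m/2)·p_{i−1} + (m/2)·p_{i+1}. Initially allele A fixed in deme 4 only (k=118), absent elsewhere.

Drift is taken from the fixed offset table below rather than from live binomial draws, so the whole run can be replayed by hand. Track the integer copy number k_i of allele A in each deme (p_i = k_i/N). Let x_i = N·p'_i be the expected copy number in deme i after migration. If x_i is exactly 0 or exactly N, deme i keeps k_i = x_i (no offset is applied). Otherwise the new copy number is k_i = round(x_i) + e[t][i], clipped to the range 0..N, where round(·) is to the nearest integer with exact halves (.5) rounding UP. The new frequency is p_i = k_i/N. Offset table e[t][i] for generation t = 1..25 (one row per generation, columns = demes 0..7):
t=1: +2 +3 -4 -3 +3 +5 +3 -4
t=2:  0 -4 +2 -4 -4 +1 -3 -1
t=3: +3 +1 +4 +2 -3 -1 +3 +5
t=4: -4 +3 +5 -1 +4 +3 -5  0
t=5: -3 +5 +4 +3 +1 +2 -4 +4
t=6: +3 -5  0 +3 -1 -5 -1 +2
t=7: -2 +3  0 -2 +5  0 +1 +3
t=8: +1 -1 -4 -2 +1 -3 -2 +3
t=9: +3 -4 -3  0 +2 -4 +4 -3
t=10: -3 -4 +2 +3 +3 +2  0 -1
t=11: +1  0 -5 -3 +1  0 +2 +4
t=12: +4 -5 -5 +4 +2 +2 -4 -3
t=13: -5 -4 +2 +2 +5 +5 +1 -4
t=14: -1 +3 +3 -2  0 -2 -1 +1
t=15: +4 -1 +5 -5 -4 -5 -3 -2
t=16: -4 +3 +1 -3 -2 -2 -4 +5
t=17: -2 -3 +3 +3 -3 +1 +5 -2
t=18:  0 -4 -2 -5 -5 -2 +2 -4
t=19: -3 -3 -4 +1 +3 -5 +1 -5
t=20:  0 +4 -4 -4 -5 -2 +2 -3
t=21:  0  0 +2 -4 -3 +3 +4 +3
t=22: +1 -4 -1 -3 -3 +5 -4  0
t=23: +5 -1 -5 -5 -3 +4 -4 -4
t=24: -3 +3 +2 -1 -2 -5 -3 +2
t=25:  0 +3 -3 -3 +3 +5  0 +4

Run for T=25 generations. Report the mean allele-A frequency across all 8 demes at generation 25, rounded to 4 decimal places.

0.0678

t=0: k=[0 0 0 0 118 0 0 0]
t=1: x=[0.0000 0.0000 0.0000 17.1100 83.7800 17.1100 0.0000 0.0000] k=[0 0 0 14 87 22 0 0]
t=2: x=[0.0000 0.0000 2.0300 22.5550 66.9900 28.2350 3.1900 0.0000] k=[0 0 4 19 63 29 0 0]
t=3: x=[0.0000 0.5800 5.5950 23.2050 51.6900 29.7250 4.2050 0.0000] k=[0 2 10 25 49 29 7 0]
t=4: x=[0.2900 2.8700 11.0150 26.3050 42.6200 28.7100 9.1750 1.0150] k=[0 6 16 25 47 32 4 1]
t=5: x=[0.8700 6.5800 15.8550 26.8850 41.6350 30.1150 7.6250 1.4350] k=[0 12 20 30 43 32 4 5]
t=6: x=[1.7400 11.4200 20.2900 30.4350 39.5200 29.5350 8.2050 4.8550] k=[5 6 20 33 39 25 7 7]
t=7: x=[5.1450 7.8850 19.8550 31.9850 36.1000 24.4200 9.6100 7.0000] k=[3 11 20 30 41 24 11 10]
t=8: x=[4.1600 11.1450 20.1450 30.1450 36.9400 24.5800 12.7400 10.1450] k=[5 10 16 28 38 22 11 13]
t=9: x=[5.7250 10.1450 16.8700 27.7100 34.2300 22.7250 12.8850 12.7100] k=[9 6 14 28 36 19 17 10]
t=10: x=[8.5650 7.5950 14.8700 27.1300 32.3750 21.1750 16.2750 11.0150] k=[6 4 17 30 35 23 16 10]
t=11: x=[5.7100 6.1750 17.0000 28.8400 32.5350 23.7250 16.1450 10.8700] k=[7 6 12 26 34 24 18 15]
t=12: x=[6.8550 7.0150 13.1600 25.1300 31.3900 24.5800 18.4350 15.4350] k=[11 2 8 29 33 27 14 12]
t=13: x=[9.6950 4.1750 10.1750 26.5350 31.5500 25.9850 15.5950 12.2900] k=[5 0 12 29 37 31 17 8]
t=14: x=[4.2750 2.4650 12.7250 27.6950 34.9700 29.8400 17.7250 9.3050] k=[3 5 16 26 35 28 17 10]
t=15: x=[3.2900 6.3050 15.8550 25.8550 32.6800 27.4200 17.5800 11.0150] k=[7 5 21 21 29 22 15 9]
t=16: x=[6.7100 7.6100 18.6800 22.1600 26.8250 22.0000 15.1450 9.8700] k=[3 11 20 19 25 20 11 15]
t=17: x=[4.1600 11.1450 18.5500 20.0150 23.4050 19.4200 12.8850 14.4200] k=[2 8 22 23 20 20 18 12]
t=18: x=[2.8700 9.1600 20.1150 22.4200 20.4350 19.7100 17.4200 12.8700] k=[3 5 18 17 15 18 19 9]
t=19: x=[3.2900 6.5950 15.9700 16.8550 15.7250 17.7100 17.4050 10.4500] k=[0 4 12 18 19 13 18 5]
t=20: x=[0.5800 4.5800 11.7100 17.2750 17.9850 14.5950 15.3900 6.8850] k=[1 9 8 13 13 13 17 4]
t=21: x=[2.1600 7.6950 8.8700 12.2750 13.0000 13.5800 14.5350 5.8850] k=[2 8 11 8 10 17 19 9]
t=22: x=[2.8700 7.5650 10.1300 8.7250 10.7250 16.2750 17.2600 10.4500] k=[4 4 9 6 8 21 13 10]
t=23: x=[4.0000 4.7250 7.8400 6.7250 9.5950 17.9550 13.7250 10.4350] k=[9 4 3 2 7 22 10 6]
t=24: x=[8.2750 4.5800 3.0000 2.8700 8.4500 18.0850 11.1600 6.5800] k=[5 8 5 2 6 13 8 9]
t=25: x=[5.4350 7.1300 5.0000 3.0150 6.4350 11.2600 8.8700 8.8550] k=[5 10 2 0 9 16 9 13]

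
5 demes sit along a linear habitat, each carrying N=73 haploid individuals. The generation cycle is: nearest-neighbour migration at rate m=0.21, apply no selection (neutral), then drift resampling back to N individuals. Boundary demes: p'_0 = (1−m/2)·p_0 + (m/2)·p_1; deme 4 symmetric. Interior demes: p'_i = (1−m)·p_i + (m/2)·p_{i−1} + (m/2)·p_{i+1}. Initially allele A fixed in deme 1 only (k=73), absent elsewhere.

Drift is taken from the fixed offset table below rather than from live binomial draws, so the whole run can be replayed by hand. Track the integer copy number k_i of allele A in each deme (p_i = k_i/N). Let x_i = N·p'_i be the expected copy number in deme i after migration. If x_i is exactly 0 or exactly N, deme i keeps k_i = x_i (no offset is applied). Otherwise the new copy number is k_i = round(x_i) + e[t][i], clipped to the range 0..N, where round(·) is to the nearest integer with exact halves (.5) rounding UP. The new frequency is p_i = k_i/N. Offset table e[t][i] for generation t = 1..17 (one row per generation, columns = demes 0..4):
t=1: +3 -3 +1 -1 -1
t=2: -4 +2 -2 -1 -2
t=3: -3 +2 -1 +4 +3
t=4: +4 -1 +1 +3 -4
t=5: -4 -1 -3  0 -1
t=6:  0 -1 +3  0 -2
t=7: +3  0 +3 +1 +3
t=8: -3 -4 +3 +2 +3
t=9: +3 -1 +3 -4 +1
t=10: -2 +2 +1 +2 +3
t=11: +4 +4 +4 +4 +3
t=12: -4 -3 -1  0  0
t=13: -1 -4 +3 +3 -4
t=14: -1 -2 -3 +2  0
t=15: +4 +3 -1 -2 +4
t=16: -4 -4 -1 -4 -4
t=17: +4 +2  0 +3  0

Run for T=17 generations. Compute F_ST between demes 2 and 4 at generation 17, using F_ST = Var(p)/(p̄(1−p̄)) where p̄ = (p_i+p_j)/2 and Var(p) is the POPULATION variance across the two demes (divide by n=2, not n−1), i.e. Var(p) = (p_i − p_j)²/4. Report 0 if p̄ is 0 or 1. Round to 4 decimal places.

0.0099

t=0: k=[0 73 0 0 0]
t=1: x=[7.6650 57.6700 7.6650 0.0000 0.0000] k=[11 55 9 0 0]
t=2: x=[15.6200 45.5500 12.8850 0.9450 0.0000] k=[12 48 11 0 0]
t=3: x=[15.7800 40.3350 13.7300 1.1550 0.0000] k=[13 42 13 5 0]
t=4: x=[16.0450 35.9100 15.2050 5.3150 0.5250] k=[20 35 16 8 0]
t=5: x=[21.5750 31.4300 17.1550 8.0000 0.8400] k=[18 30 14 8 0]
t=6: x=[19.2600 27.0600 15.0500 7.7900 0.8400] k=[19 26 18 8 0]
t=7: x=[19.7350 24.4250 17.7900 8.2100 0.8400] k=[23 24 21 9 4]
t=8: x=[23.1050 23.5800 20.0550 9.7350 4.5250] k=[20 20 23 12 8]
t=9: x=[20.0000 20.3150 21.5300 12.7350 8.4200] k=[23 19 25 9 9]
t=10: x=[22.5800 20.0500 22.6900 10.6800 9.0000] k=[21 22 24 13 12]
t=11: x=[21.1050 22.1050 22.6350 14.0500 12.1050] k=[25 26 27 18 15]
t=12: x=[25.1050 26.0000 25.9500 18.6300 15.3150] k=[21 23 25 19 15]
t=13: x=[21.2100 23.0000 24.1600 19.2100 15.4200] k=[20 19 27 22 11]
t=14: x=[19.8950 19.9450 25.6350 21.3700 12.1550] k=[19 18 23 23 12]
t=15: x=[18.8950 18.6300 22.4750 21.8450 13.1550] k=[23 22 21 20 17]
t=16: x=[22.8950 22.0000 21.0000 19.7900 17.3150] k=[19 18 20 16 13]
t=17: x=[18.8950 18.3150 19.3700 16.1050 13.3150] k=[23 20 19 19 13]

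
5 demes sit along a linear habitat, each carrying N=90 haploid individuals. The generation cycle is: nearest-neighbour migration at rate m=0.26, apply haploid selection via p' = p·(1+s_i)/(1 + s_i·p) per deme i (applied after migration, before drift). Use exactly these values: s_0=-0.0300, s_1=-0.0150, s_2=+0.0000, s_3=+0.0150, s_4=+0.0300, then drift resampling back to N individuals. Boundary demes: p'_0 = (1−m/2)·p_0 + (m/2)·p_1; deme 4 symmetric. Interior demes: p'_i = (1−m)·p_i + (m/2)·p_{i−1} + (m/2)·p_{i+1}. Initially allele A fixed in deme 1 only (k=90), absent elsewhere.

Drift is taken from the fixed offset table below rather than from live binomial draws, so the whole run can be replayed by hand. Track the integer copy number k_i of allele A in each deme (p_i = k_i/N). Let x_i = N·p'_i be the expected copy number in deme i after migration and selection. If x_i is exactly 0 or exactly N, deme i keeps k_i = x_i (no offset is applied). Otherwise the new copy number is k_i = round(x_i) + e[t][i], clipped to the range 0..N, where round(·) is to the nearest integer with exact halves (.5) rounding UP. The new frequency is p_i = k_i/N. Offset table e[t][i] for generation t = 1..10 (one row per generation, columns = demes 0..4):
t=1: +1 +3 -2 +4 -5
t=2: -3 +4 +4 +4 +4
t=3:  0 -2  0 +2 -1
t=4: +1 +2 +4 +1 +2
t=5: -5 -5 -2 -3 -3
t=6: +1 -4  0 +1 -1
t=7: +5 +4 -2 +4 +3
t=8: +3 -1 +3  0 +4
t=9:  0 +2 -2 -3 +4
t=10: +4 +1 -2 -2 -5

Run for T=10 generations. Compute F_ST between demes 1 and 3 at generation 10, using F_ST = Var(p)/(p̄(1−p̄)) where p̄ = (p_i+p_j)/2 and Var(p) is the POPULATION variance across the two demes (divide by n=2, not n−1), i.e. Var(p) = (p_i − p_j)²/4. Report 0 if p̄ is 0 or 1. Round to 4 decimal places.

0.0395

t=0: k=[0 90 0 0 0]
t=1: x=[11.3934 66.3373 11.7000 0.0000 0.0000] k=[12 69 10 0 0]
t=2: x=[18.9503 53.5928 16.3700 1.3192 0.0000] k=[16 58 20 5 0]
t=3: x=[20.9662 47.2609 22.9900 6.3878 0.6694] k=[21 45 23 8 0]
t=4: x=[23.5860 38.6863 23.9100 9.0302 1.0708] k=[25 41 28 10 3]
t=5: x=[26.5069 36.9005 27.3500 11.5794 4.0221] k=[22 32 25 9 1]
t=6: x=[22.7779 29.4896 23.8300 10.1736 2.0998] k=[24 25 24 11 1]
t=7: x=[23.5959 24.4698 22.4400 11.5389 2.3672] k=[29 28 20 16 5]
t=8: x=[28.2760 26.8047 20.5200 15.2779 6.6087] k=[31 26 24 15 11]
t=9: x=[29.7404 26.1090 23.0900 15.8434 11.8202] k=[30 28 21 13 16]
t=10: x=[29.1366 27.0631 20.8700 14.6113 15.9951] k=[33 28 19 13 11]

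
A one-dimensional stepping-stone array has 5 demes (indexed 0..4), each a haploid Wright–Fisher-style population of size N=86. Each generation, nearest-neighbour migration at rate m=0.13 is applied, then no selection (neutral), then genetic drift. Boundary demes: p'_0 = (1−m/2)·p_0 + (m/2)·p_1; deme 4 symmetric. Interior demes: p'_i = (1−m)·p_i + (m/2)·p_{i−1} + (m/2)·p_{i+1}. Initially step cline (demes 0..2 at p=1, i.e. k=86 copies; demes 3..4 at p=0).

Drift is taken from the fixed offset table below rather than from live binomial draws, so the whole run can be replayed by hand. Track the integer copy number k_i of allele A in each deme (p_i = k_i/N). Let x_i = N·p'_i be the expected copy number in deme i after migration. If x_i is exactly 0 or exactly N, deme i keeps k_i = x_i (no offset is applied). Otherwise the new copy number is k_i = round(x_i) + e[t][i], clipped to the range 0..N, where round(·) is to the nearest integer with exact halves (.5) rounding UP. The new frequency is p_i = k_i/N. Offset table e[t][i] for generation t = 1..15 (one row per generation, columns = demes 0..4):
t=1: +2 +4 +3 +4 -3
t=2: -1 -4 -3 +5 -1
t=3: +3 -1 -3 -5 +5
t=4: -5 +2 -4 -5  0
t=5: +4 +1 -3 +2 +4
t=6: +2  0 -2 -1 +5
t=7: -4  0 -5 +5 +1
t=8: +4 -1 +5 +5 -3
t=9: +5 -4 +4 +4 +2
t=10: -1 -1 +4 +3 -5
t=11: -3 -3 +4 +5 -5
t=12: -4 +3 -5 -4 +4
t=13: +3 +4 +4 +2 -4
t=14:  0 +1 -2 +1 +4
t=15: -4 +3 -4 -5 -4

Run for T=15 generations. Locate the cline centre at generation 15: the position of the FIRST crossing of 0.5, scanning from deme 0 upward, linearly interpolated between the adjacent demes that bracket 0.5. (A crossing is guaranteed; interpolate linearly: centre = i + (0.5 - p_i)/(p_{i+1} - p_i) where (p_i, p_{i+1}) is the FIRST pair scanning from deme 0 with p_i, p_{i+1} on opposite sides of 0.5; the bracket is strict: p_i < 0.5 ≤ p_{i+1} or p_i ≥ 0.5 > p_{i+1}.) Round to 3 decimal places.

2.722

t=0: k=[86 86 86 0 0]
t=1: x=[86.0000 86.0000 80.4100 5.5900 0.0000] k=[86 86 83 10 0]
t=2: x=[86.0000 85.8050 78.4500 14.0950 0.6500] k=[86 82 75 19 0]
t=3: x=[85.7400 81.8050 71.8150 21.4050 1.2350] k=[86 81 69 16 6]
t=4: x=[85.6750 80.5450 66.3350 18.7950 6.6500] k=[81 83 62 14 7]
t=5: x=[81.1300 81.5050 60.2450 16.6650 7.4550] k=[85 83 57 19 11]
t=6: x=[84.8700 81.4400 56.2200 20.9500 11.5200] k=[86 81 54 20 17]
t=7: x=[85.6750 79.5700 53.5450 22.0150 17.1950] k=[82 80 49 27 18]
t=8: x=[81.8700 78.1150 49.5850 27.8450 18.5850] k=[86 77 55 33 16]
t=9: x=[85.4150 76.1550 55.0000 33.3250 17.1050] k=[86 72 59 37 19]
t=10: x=[85.0900 72.0650 58.4150 37.2600 20.1700] k=[84 71 62 40 15]
t=11: x=[83.1550 71.2600 61.1550 39.8050 16.6250] k=[80 68 65 45 12]
t=12: x=[79.2200 68.5850 63.8950 44.1550 14.1450] k=[75 72 59 40 18]
t=13: x=[74.8050 71.3500 58.6100 39.8050 19.4300] k=[78 75 63 42 15]
t=14: x=[77.8050 74.4150 62.4150 41.6100 16.7550] k=[78 75 60 43 21]
t=15: x=[77.8050 74.2200 59.8700 42.6750 22.4300] k=[74 77 56 38 18]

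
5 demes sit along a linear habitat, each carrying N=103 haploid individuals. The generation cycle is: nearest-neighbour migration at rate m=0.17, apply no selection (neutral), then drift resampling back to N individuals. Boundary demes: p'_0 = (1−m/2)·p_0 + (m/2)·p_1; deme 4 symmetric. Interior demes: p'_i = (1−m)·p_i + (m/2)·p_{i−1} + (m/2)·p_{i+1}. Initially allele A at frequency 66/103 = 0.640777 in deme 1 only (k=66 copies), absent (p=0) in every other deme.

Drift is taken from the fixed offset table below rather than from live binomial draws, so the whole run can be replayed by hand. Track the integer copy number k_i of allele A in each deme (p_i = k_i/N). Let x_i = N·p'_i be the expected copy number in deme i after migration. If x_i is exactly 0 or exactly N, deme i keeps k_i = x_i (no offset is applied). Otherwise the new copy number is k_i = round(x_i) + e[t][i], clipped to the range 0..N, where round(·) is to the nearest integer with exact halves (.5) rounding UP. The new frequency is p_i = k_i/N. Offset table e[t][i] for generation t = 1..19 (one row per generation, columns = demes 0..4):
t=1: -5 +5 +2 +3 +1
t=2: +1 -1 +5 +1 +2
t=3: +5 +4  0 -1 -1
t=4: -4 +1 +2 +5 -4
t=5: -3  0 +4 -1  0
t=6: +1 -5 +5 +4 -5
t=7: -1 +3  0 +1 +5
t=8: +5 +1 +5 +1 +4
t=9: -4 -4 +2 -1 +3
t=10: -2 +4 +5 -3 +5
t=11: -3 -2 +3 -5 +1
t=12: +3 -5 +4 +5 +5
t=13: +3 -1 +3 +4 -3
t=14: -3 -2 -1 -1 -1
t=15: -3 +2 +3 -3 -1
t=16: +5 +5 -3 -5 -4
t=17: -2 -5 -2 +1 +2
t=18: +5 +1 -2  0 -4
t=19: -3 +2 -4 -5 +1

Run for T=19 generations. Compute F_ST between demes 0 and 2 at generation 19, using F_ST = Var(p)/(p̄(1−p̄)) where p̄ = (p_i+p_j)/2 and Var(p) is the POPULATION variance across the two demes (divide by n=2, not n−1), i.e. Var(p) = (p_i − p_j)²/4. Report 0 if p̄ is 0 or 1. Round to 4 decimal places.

0.0012

t=0: k=[0 66 0 0 0]
t=1: x=[5.6100 54.7800 5.6100 0.0000 0.0000] k=[1 60 8 0 0]
t=2: x=[6.0150 50.5650 11.7400 0.6800 0.0000] k=[7 50 17 2 0]
t=3: x=[10.6550 43.5400 18.5300 3.1050 0.1700] k=[16 48 19 2 0]
t=4: x=[18.7200 42.8150 20.0200 3.2750 0.1700] k=[15 44 22 8 0]
t=5: x=[17.4650 39.6650 22.6800 8.5100 0.6800] k=[14 40 27 8 1]
t=6: x=[16.2100 36.6850 26.4900 9.0200 1.5950] k=[17 32 31 13 0]
t=7: x=[18.2750 30.6400 29.5550 13.4250 1.1050] k=[17 34 30 14 6]
t=8: x=[18.4450 32.2150 28.9800 14.6800 6.6800] k=[23 33 34 16 11]
t=9: x=[23.8500 32.2350 32.3850 17.1050 11.4250] k=[20 28 34 16 14]
t=10: x=[20.6800 27.8300 31.9600 17.3600 14.1700] k=[19 32 37 14 19]
t=11: x=[20.1050 31.3200 34.6200 16.3800 18.5750] k=[17 29 38 11 20]
t=12: x=[18.0200 28.7450 34.9400 14.0600 19.2350] k=[21 24 39 19 24]
t=13: x=[21.2550 25.0200 36.0250 21.1250 23.5750] k=[24 24 39 25 21]
t=14: x=[24.0000 25.2750 36.5350 25.8500 21.3400] k=[21 23 36 25 20]
t=15: x=[21.1700 23.9350 33.9600 25.5100 20.4250] k=[18 26 37 23 19]
t=16: x=[18.6800 26.2550 34.8750 23.8500 19.3400] k=[24 31 32 19 15]
t=17: x=[24.5950 30.4900 30.8100 19.7650 15.3400] k=[23 25 29 21 17]
t=18: x=[23.1700 25.1700 27.9800 21.3400 17.3400] k=[28 26 26 21 13]
t=19: x=[27.8300 26.1700 25.5750 20.7450 13.6800] k=[25 28 22 16 15]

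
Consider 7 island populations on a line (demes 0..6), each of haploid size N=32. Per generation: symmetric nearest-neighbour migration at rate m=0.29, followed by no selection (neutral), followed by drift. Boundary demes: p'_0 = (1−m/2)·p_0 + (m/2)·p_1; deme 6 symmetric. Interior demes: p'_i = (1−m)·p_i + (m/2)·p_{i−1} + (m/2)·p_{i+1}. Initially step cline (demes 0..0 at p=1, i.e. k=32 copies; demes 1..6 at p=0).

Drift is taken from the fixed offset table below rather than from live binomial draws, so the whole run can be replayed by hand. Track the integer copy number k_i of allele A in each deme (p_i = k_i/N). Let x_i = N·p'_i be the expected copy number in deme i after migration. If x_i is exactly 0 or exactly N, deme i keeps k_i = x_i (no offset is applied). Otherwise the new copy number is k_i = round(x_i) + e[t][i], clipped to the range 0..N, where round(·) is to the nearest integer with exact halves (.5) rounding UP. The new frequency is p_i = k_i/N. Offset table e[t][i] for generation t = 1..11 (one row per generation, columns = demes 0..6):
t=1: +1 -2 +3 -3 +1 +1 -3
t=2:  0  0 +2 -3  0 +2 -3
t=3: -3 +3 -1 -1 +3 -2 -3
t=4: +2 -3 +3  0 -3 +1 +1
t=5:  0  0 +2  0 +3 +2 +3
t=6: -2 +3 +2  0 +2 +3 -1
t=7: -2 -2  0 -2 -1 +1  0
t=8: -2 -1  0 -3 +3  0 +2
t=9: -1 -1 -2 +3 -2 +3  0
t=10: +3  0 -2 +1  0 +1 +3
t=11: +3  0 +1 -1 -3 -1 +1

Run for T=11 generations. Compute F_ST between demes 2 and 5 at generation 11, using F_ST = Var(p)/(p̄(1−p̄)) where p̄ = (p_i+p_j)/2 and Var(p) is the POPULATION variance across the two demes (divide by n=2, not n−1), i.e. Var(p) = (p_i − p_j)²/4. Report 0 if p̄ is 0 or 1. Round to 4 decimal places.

0.0020

t=0: k=[32 0 0 0 0 0 0]
t=1: x=[27.3600 4.6400 0.0000 0.0000 0.0000 0.0000 0.0000] k=[28 3 0 0 0 0 0]
t=2: x=[24.3750 6.1900 0.4350 0.0000 0.0000 0.0000 0.0000] k=[24 6 2 0 0 0 0]
t=3: x=[21.3900 8.0300 2.2900 0.2900 0.0000 0.0000 0.0000] k=[18 11 1 0 0 0 0]
t=4: x=[16.9850 10.5650 2.3050 0.1450 0.0000 0.0000 0.0000] k=[19 8 5 0 0 0 0]
t=5: x=[17.4050 9.1600 4.7100 0.7250 0.0000 0.0000 0.0000] k=[17 9 7 1 0 0 0]
t=6: x=[15.8400 9.8700 6.4200 1.7250 0.1450 0.0000 0.0000] k=[14 13 8 2 2 0 0]
t=7: x=[13.8550 12.4200 7.8550 2.8700 1.7100 0.2900 0.0000] k=[12 10 8 1 1 1 0]
t=8: x=[11.7100 10.0000 7.2750 2.0150 1.0000 0.8550 0.1450] k=[10 9 7 0 4 1 2]
t=9: x=[9.8550 8.8550 6.2750 1.5950 2.9850 1.5800 1.8550] k=[9 8 4 5 1 5 2]
t=10: x=[8.8550 7.5650 4.7250 4.2750 2.1600 3.9850 2.4350] k=[12 8 3 5 2 5 5]
t=11: x=[11.4200 7.8550 4.0150 4.2750 2.8700 4.5650 5.0000] k=[14 8 5 3 0 4 6]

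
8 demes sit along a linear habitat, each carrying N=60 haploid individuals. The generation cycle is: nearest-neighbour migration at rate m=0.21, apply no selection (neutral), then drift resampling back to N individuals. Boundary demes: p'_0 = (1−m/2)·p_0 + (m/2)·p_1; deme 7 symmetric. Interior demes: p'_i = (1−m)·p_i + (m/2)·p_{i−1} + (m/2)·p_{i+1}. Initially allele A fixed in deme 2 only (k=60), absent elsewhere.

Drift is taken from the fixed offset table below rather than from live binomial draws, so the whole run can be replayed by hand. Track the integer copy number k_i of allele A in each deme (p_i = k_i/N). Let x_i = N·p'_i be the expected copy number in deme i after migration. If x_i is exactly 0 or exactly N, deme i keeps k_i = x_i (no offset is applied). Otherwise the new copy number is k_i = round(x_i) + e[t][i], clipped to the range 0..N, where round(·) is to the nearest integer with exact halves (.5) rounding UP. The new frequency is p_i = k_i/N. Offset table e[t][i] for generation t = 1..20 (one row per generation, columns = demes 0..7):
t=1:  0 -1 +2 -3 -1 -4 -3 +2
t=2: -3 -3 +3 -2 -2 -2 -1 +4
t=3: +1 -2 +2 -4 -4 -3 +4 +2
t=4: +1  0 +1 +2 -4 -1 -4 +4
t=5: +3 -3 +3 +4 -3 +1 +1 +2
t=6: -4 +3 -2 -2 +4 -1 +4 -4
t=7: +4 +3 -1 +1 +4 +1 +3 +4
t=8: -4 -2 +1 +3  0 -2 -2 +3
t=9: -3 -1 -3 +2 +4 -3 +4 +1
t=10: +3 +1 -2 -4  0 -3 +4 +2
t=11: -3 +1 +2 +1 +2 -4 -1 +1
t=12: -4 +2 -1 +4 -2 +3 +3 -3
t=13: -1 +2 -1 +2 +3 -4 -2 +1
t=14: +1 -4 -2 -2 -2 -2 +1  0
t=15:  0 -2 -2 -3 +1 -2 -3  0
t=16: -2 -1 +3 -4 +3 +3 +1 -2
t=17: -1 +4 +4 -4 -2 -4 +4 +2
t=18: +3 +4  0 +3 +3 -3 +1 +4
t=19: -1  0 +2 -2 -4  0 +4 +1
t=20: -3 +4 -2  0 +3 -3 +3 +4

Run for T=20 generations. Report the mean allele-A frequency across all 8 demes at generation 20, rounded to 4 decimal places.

t=0: k=[0 0 60 0 0 0 0 0]
t=1: x=[0.0000 6.3000 47.4000 6.3000 0.0000 0.0000 0.0000 0.0000] k=[0 5 49 3 0 0 0 0]
t=2: x=[0.5250 9.0950 39.5500 7.5150 0.3150 0.0000 0.0000 0.0000] k=[0 6 43 6 0 0 0 0]
t=3: x=[0.6300 9.2550 35.2300 9.2550 0.6300 0.0000 0.0000 0.0000] k=[2 7 37 5 0 0 0 0]
t=4: x=[2.5250 9.6250 30.4900 7.8350 0.5250 0.0000 0.0000 0.0000] k=[4 10 31 10 0 0 0 0]
t=5: x=[4.6300 11.5750 26.5900 11.1550 1.0500 0.0000 0.0000 0.0000] k=[8 9 30 15 0 0 0 0]
t=6: x=[8.1050 11.1000 26.2200 15.0000 1.5750 0.0000 0.0000 0.0000] k=[4 14 24 13 6 0 0 0]
t=7: x=[5.0500 14.0000 21.7950 13.4200 6.1050 0.6300 0.0000 0.0000] k=[9 17 21 14 10 2 0 0]
t=8: x=[9.8400 16.5800 19.8450 14.3150 9.5800 2.6300 0.2100 0.0000] k=[6 15 21 17 10 1 0 0]
t=9: x=[6.9450 14.6850 19.9500 16.6850 9.7900 1.8400 0.1050 0.0000] k=[4 14 17 19 14 0 4 0]
t=10: x=[5.0500 13.2650 16.8950 18.2650 13.0550 1.8900 3.1600 0.4200] k=[8 14 15 14 13 0 7 2]
t=11: x=[8.6300 13.4750 14.7900 14.0000 11.7400 2.1000 5.7400 2.5250] k=[6 14 17 15 14 0 5 4]
t=12: x=[6.8400 13.4750 16.4750 15.1050 12.6350 1.9950 4.3700 4.1050] k=[3 15 15 19 11 5 7 1]
t=13: x=[4.2600 13.7400 15.4200 17.7400 11.2100 5.8400 6.1600 1.6300] k=[3 16 14 20 14 2 4 3]
t=14: x=[4.3650 14.4250 14.8400 18.7400 13.3700 3.4700 3.6850 3.1050] k=[5 10 13 17 11 1 5 3]
t=15: x=[5.5250 9.7900 13.1050 15.9500 10.5800 2.4700 4.3700 3.2100] k=[6 8 11 13 12 0 1 3]
t=16: x=[6.2100 8.1050 10.8950 12.6850 10.8450 1.3650 1.1050 2.7900] k=[4 7 14 9 14 4 2 1]
t=17: x=[4.3150 7.4200 12.7400 10.0500 12.4250 4.8400 2.1050 1.1050] k=[3 11 17 6 10 1 6 3]
t=18: x=[3.8400 10.7900 15.2150 7.5750 8.6350 2.4700 5.1600 3.3150] k=[7 15 15 11 12 0 6 7]
t=19: x=[7.8400 14.1600 14.5800 11.5250 10.6350 1.8900 5.4750 6.8950] k=[7 14 17 10 7 2 9 8]
t=20: x=[7.7350 13.5800 15.9500 10.4200 6.7900 3.2600 8.1600 8.1050] k=[5 18 14 10 10 0 11 12]

0.1667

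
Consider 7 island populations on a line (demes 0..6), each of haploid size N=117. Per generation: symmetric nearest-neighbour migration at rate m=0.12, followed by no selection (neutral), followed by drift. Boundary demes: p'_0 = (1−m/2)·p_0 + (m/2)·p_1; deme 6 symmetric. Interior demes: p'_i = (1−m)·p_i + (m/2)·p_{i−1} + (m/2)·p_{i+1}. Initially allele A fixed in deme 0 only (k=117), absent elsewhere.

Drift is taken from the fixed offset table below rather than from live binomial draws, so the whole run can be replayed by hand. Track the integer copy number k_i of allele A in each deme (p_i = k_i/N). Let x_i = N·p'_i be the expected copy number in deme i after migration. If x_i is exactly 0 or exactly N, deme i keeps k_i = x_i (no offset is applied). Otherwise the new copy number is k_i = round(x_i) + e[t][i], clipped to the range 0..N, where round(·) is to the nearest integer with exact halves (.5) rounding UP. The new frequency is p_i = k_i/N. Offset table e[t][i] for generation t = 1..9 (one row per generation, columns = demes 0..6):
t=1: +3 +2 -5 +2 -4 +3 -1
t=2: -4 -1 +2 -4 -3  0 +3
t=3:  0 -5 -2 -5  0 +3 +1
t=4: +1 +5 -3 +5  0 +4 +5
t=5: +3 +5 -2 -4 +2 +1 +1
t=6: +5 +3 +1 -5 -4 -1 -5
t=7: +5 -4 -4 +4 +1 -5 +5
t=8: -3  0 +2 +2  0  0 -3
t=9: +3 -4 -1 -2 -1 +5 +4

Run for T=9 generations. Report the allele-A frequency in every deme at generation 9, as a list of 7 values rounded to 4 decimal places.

[0.7607, 0.2821, 0.0513, 0.0342, 0.0000, 0.0000, 0.0000]

t=0: k=[117 0 0 0 0 0 0]
t=1: x=[109.9800 7.0200 0.0000 0.0000 0.0000 0.0000 0.0000] k=[113 9 0 0 0 0 0]
t=2: x=[106.7600 14.7000 0.5400 0.0000 0.0000 0.0000 0.0000] k=[103 14 3 0 0 0 0]
t=3: x=[97.6600 18.6800 3.4800 0.1800 0.0000 0.0000 0.0000] k=[98 14 1 0 0 0 0]
t=4: x=[92.9600 18.2600 1.7200 0.0600 0.0000 0.0000 0.0000] k=[94 23 0 5 0 0 0]
t=5: x=[89.7400 25.8800 1.6800 4.4000 0.3000 0.0000 0.0000] k=[93 31 0 0 2 0 0]
t=6: x=[89.2800 32.8600 1.8600 0.1200 1.7600 0.1200 0.0000] k=[94 36 3 0 0 0 0]
t=7: x=[90.5200 37.5000 4.8000 0.1800 0.0000 0.0000 0.0000] k=[96 34 1 4 0 0 0]
t=8: x=[92.2800 35.7400 3.1600 3.5800 0.2400 0.0000 0.0000] k=[89 36 5 6 0 0 0]
t=9: x=[85.8200 37.3200 6.9200 5.5800 0.3600 0.0000 0.0000] k=[89 33 6 4 0 0 0]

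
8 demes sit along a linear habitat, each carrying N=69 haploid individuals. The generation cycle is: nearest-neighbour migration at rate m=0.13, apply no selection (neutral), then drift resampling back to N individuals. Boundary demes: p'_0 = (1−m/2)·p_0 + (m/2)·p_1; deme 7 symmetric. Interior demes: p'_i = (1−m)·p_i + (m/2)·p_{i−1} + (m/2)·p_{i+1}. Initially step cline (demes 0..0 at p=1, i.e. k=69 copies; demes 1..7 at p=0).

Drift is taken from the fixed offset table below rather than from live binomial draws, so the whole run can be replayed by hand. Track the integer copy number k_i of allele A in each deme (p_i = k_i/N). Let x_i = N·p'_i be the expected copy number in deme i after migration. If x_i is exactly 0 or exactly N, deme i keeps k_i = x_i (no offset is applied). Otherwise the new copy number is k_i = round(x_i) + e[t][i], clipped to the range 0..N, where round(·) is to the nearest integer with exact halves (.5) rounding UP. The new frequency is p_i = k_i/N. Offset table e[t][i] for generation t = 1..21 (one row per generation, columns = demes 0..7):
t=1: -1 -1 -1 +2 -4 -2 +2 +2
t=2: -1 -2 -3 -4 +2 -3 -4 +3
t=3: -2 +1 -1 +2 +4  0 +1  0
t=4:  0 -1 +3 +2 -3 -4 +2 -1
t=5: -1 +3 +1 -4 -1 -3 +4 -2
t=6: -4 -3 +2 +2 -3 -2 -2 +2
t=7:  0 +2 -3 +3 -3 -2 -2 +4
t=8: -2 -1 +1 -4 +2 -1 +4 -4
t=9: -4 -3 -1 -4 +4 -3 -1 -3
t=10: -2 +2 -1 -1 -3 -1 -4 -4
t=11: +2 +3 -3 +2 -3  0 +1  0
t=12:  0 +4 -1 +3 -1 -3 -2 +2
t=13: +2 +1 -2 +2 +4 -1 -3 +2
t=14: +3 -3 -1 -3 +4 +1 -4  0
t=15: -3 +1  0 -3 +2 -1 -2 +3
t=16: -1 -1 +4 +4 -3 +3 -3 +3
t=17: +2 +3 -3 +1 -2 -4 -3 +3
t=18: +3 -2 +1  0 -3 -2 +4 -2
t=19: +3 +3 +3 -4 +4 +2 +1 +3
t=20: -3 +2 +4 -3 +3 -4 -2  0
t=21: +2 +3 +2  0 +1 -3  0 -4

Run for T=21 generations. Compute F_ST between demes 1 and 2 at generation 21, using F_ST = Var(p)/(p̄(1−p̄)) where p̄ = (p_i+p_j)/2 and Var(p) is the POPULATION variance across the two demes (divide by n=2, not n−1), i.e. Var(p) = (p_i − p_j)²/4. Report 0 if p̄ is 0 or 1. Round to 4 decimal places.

t=0: k=[69 0 0 0 0 0 0 0]
t=1: x=[64.5150 4.4850 0.0000 0.0000 0.0000 0.0000 0.0000 0.0000] k=[64 3 0 0 0 0 0 0]
t=2: x=[60.0350 6.7700 0.1950 0.0000 0.0000 0.0000 0.0000 0.0000] k=[59 5 0 0 0 0 0 0]
t=3: x=[55.4900 8.1850 0.3250 0.0000 0.0000 0.0000 0.0000 0.0000] k=[53 9 0 0 0 0 0 0]
t=4: x=[50.1400 11.2750 0.5850 0.0000 0.0000 0.0000 0.0000 0.0000] k=[50 10 4 0 0 0 0 0]
t=5: x=[47.4000 12.2100 4.1300 0.2600 0.0000 0.0000 0.0000 0.0000] k=[46 15 5 0 0 0 0 0]
t=6: x=[43.9850 16.3650 5.3250 0.3250 0.0000 0.0000 0.0000 0.0000] k=[40 13 7 2 0 0 0 0]
t=7: x=[38.2450 14.3650 7.0650 2.1950 0.1300 0.0000 0.0000 0.0000] k=[38 16 4 5 0 0 0 0]
t=8: x=[36.5700 16.6500 4.8450 4.6100 0.3250 0.0000 0.0000 0.0000] k=[35 16 6 1 2 0 0 0]
t=9: x=[33.7650 16.5850 6.3250 1.3900 1.8050 0.1300 0.0000 0.0000] k=[30 14 5 0 6 0 0 0]
t=10: x=[28.9600 14.4550 5.2600 0.7150 5.2200 0.3900 0.0000 0.0000] k=[27 16 4 0 2 0 0 0]
t=11: x=[26.2850 15.9350 4.5200 0.3900 1.7400 0.1300 0.0000 0.0000] k=[28 19 2 2 0 0 0 0]
t=12: x=[27.4150 18.4800 3.1050 1.8700 0.1300 0.0000 0.0000 0.0000] k=[27 22 2 5 0 0 0 0]
t=13: x=[26.6750 21.0250 3.4950 4.4800 0.3250 0.0000 0.0000 0.0000] k=[29 22 1 6 4 0 0 0]
t=14: x=[28.5450 21.0900 2.6900 5.5450 3.8700 0.2600 0.0000 0.0000] k=[32 18 2 3 8 1 0 0]
t=15: x=[31.0900 17.8700 3.1050 3.2600 7.2200 1.3900 0.0650 0.0000] k=[28 19 3 0 9 0 0 0]
t=16: x=[27.4150 18.5450 3.8450 0.7800 7.8300 0.5850 0.0000 0.0000] k=[26 18 8 5 5 4 0 0]
t=17: x=[25.4800 17.8700 8.4550 5.1950 4.9350 3.8050 0.2600 0.0000] k=[27 21 5 6 3 0 0 0]
t=18: x=[26.6100 20.3500 6.1050 5.7400 3.0000 0.1950 0.0000 0.0000] k=[30 18 7 6 0 0 0 0]
t=19: x=[29.2200 18.0650 7.6500 5.6750 0.3900 0.0000 0.0000 0.0000] k=[32 21 11 2 4 0 0 0]
t=20: x=[31.2850 21.0650 11.0650 2.7150 3.6100 0.2600 0.0000 0.0000] k=[28 23 15 0 7 0 0 0]
t=21: x=[27.6750 22.8050 14.5450 1.4300 6.0900 0.4550 0.0000 0.0000] k=[30 26 17 1 7 0 0 0]

0.0198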